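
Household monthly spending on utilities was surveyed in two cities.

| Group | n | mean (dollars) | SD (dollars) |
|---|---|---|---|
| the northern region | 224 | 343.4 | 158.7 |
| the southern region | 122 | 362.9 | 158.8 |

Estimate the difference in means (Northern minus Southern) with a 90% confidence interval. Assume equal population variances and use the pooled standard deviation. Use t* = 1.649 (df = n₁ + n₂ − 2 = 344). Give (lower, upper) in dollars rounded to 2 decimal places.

(-48.95, 9.95)

s_p = √[((n₁−1)s₁² + (n₂−1)s₂²)/(n₁+n₂−2)] = √[(223·158.7² + 121·158.8²)/344] = 158.7352.
SE = 158.7352·√(1/224 + 1/122) = 17.8611.
With t* = 1.649, margin = 1.649 × 17.8611 = 29.4530.
x̄₁ − x̄₂ = 343.4 − 362.9 = -19.5000; interval -19.5000 ± 29.4530 = (-48.95, 9.95).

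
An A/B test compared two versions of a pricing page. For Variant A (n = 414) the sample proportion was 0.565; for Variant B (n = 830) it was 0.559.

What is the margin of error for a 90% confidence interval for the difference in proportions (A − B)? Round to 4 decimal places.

0.0491

Each SE is √(p̂(1−p̂)/n): √(0.5650·0.4350/414) = 0.02437 and √(0.5590·0.4410/830) = 0.01723.
SE(p̂₁ − p̂₂) = √(SE₁² + SE₂²) = √(0.0005938969 + 0.0002968729) = 0.02985, since the two samples are independent.
At 90% confidence z* = 1.645; margin = 1.645 × 0.02985 = 0.04910.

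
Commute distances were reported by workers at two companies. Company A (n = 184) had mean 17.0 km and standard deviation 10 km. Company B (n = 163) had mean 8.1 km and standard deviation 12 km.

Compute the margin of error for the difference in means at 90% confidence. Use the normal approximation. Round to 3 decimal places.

1.965

Standard errors of each mean: 10/√184 = 0.7372 and 12/√163 = 0.9399.
SE(x̄₁ − x̄₂) = √(0.7372² + 0.9399²) = 1.1945 for independent samples with unequal variances.
With z* = 1.645, the margin is 1.645 × 1.1945 = 1.9650.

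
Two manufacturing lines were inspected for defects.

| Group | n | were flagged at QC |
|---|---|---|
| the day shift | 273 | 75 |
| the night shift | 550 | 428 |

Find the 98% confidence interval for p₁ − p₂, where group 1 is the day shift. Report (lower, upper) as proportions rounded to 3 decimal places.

(-0.579, -0.428)

Sample proportions: 75/273 = 0.2747, 428/550 = 0.7782.
Each SE is √(p̂(1−p̂)/n): √(0.2747·0.7253/273) = 0.02702 and √(0.7782·0.2218/550) = 0.01772.
SE(p̂₁ − p̂₂) = √(SE₁² + SE₂²) = √(0.0007300804 + 0.0003139984) = 0.03231, since the two samples are independent.
At 98% confidence z* = 2.326; margin = 2.326 × 0.03231 = 0.07515.
The difference is 0.2747 − 0.7782 = -0.5035, so the interval is -0.5035 ± 0.07515 = (-0.579, -0.428).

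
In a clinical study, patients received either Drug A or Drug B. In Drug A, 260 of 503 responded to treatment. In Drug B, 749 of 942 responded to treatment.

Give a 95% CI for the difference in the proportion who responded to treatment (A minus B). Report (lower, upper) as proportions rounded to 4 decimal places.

First, p̂₁ = 260/503 = 0.5169; p̂₂ = 749/942 = 0.7951.
The two standard errors are √(0.5169×0.4831/503) = 0.02228 and √(0.7951×0.2049/942) = 0.01315.
Because the samples are independent, SE_diff = √(0.02228² + 0.01315²) = 0.02587.
Using z* = 1.960 for 95%, ME = 1.960 × 0.02587 = 0.05071.
p̂₁ − p̂₂ = -0.2782; interval -0.2782 ± 0.05071 gives (-0.3289, -0.2275).

(-0.3289, -0.2275)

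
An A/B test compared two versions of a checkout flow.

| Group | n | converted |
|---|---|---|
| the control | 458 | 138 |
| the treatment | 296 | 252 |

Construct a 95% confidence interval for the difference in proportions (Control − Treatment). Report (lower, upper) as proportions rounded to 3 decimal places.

First, p̂₁ = 138/458 = 0.3013; p̂₂ = 252/296 = 0.8514.
The two standard errors are √(0.3013×0.6987/458) = 0.02144 and √(0.8514×0.1486/296) = 0.02067.
Because the samples are independent, SE_diff = √(0.02144² + 0.02067²) = 0.02978.
Using z* = 1.960 for 95%, ME = 1.960 × 0.02978 = 0.05837.
p̂₁ − p̂₂ = -0.5501; interval -0.5501 ± 0.05837 gives (-0.608, -0.492).

(-0.608, -0.492)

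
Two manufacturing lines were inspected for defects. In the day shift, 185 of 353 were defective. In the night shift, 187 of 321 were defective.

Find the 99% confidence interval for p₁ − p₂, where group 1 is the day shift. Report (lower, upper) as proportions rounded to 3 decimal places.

(-0.157, 0.040)

Sample proportions: 185/353 = 0.5241, 187/321 = 0.5826.
Each SE is √(p̂(1−p̂)/n): √(0.5241·0.4759/353) = 0.02658 and √(0.5826·0.4174/321) = 0.02752.
SE(p̂₁ − p̂₂) = √(SE₁² + SE₂²) = √(0.0007064964 + 0.0007573504) = 0.03826, since the two samples are independent.
At 99% confidence z* = 2.576; margin = 2.576 × 0.03826 = 0.09856.
The difference is 0.5241 − 0.5826 = -0.0585, so the interval is -0.0585 ± 0.09856 = (-0.157, 0.040).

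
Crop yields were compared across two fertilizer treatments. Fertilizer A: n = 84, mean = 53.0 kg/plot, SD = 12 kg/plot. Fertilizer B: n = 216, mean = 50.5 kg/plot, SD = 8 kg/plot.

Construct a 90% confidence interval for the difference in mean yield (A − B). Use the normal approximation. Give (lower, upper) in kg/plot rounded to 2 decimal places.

(0.17, 4.83)

Standard errors of each mean: 12/√84 = 1.3093 and 8/√216 = 0.5443.
SE(x̄₁ − x̄₂) = √(1.3093² + 0.5443²) = 1.4179 for independent samples with unequal variances.
With z* = 1.645, the margin is 1.645 × 1.4179 = 2.3324.
x̄₁ − x̄₂ = 53.0 − 50.5 = 2.5000; the interval is 2.5000 ± 2.3324 = (0.17, 4.83).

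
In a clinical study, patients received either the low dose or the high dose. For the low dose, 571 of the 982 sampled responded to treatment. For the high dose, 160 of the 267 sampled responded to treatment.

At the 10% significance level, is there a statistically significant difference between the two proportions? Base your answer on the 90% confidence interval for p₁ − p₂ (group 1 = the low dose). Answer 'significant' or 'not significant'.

not significant

First, p̂₁ = 571/982 = 0.5815; p̂₂ = 160/267 = 0.5993.
The two standard errors are √(0.5815×0.4185/982) = 0.01574 and √(0.5993×0.4007/267) = 0.02999.
Because the samples are independent, SE_diff = √(0.01574² + 0.02999²) = 0.03387.
Using z* = 1.645 for 90%, ME = 1.645 × 0.03387 = 0.05572.
p̂₁ − p̂₂ = -0.0178; interval -0.0178 ± 0.05572 gives (-0.07352, 0.03792).
The interval (-0.07352, 0.03792) contains 0, so the difference is not significant.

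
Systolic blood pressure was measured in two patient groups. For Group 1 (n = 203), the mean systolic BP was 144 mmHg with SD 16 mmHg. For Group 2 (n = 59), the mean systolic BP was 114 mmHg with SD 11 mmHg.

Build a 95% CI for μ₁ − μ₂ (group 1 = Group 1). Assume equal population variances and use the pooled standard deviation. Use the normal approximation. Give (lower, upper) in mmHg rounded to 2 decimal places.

Pooled variance s_p² = [202·16² + 58·11²] / (203+59−2) = 225.8846, so s_p = 15.0295.
SE_diff = s_p·√(1/n₁ + 1/n₂) = 15.0295·√(1/203 + 1/59) = 2.2229.
z* = 1.960; margin = 1.960 × 2.2229 = 4.3569.
Difference = 144 − 114 = 30.0000.
30.0000 ± 4.3569 → (25.64, 34.36).

(25.64, 34.36)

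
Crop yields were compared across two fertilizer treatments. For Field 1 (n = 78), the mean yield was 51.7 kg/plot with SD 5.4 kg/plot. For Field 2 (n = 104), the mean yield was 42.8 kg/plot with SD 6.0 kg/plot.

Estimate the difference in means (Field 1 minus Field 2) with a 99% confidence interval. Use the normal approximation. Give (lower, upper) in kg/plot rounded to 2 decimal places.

Per-group SEs: s₁/√n₁ = 5.4/√78 = 0.6114, s₂/√n₂ = 6.0/√104 = 0.5883.
Unpooled SE of the difference: √(0.37380996 + 0.34609689) = 0.8485.
Margin of error = z* · SE = 2.576 × 0.8485 = 2.1857.
x̄₁ − x̄₂ = 51.7 − 42.8 = 8.9000.
CI: 8.9000 ± 2.1857 = (6.71, 11.09).

(6.71, 11.09)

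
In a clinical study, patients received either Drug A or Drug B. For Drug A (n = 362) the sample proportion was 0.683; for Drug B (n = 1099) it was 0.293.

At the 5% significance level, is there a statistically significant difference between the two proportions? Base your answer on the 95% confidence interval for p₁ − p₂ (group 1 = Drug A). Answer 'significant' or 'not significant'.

Each SE is √(p̂(1−p̂)/n): √(0.6830·0.3170/362) = 0.02446 and √(0.2930·0.7070/1099) = 0.01373.
SE(p̂₁ − p̂₂) = √(SE₁² + SE₂²) = √(0.0005982916 + 0.0001885129) = 0.02805, since the two samples are independent.
At 95% confidence z* = 1.960; margin = 1.960 × 0.02805 = 0.05498.
The difference is 0.6830 − 0.2930 = 0.3900, so the interval is 0.3900 ± 0.05498 = (0.33502, 0.44498).
The interval (0.33502, 0.44498) does not contain 0, so the difference is significant.

significant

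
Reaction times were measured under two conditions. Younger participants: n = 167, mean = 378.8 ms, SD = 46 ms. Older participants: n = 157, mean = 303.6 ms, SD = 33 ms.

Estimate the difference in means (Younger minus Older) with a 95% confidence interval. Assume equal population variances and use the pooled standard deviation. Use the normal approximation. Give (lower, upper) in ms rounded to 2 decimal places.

s_p = √[((n₁−1)s₁² + (n₂−1)s₂²)/(n₁+n₂−2)] = √[(166·46² + 156·33²)/322] = 40.2299.
SE = 40.2299·√(1/167 + 1/157) = 4.4721.
With z* = 1.960, margin = 1.960 × 4.4721 = 8.7653.
x̄₁ − x̄₂ = 378.8 − 303.6 = 75.2000; interval 75.2000 ± 8.7653 = (66.43, 83.97).

(66.43, 83.97)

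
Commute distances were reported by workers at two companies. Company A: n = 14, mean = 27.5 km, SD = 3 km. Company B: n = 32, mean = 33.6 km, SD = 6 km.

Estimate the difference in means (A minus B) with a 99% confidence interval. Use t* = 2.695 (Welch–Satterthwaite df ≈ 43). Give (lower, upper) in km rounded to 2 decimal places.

(-9.68, -2.52)

SE₁ = s₁/√n₁ = 3/√14 = 0.8018; SE₂ = 6/√32 = 1.0607.
Independent samples, unequal variances: SE_diff = √(SE₁² + SE₂²) = √(0.64288324 + 1.12508449) = 1.3296.
t* = 2.695, so margin of error = 2.695 × 1.3296 = 3.5833.
Difference in means = 27.5 − 33.6 = -6.1000.
-6.1000 ± 3.5833 → (-9.68, -2.52).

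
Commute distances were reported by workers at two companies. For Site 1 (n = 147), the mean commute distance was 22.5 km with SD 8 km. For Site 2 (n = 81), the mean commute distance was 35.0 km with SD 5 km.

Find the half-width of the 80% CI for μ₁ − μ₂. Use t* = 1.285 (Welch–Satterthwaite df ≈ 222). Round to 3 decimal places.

SE₁ = s₁/√n₁ = 8/√147 = 0.6598; SE₂ = 5/√81 = 0.5556.
Independent samples, unequal variances: SE_diff = √(SE₁² + SE₂²) = √(0.43533604 + 0.30869136) = 0.8626.
t* = 1.285, so margin of error = 1.285 × 0.8626 = 1.1084.

1.108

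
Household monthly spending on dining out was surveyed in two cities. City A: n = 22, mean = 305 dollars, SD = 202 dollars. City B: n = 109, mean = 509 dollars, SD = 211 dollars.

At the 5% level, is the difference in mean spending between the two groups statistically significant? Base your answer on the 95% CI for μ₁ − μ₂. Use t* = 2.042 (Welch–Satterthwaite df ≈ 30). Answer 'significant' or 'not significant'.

significant

SE₁ = s₁/√n₁ = 202/√22 = 43.0665; SE₂ = 211/√109 = 20.2101.
Independent samples, unequal variances: SE_diff = √(SE₁² + SE₂²) = √(1854.72342225 + 408.44814201) = 47.5728.
t* = 2.042, so margin of error = 2.042 × 47.5728 = 97.1437.
Difference in means = 305 − 509 = -204.0000.
-204.0000 ± 97.1437 → (-301.1437, -106.8563).
The interval (-301.1437, -106.8563) does not contain 0, so the difference is significant.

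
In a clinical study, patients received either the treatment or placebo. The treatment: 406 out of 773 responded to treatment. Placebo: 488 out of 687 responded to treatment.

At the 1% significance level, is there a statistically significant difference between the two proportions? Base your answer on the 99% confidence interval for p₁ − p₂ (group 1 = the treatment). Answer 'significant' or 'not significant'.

p̂₁ = 406/773 = 0.5252 and p̂₂ = 488/687 = 0.7103.
SE₁ = √(p̂₁(1−p̂₁)/n₁) = √(0.5252·0.4748/773) = 0.01796; SE₂ = √(0.7103·0.2897/687) = 0.01731.
Independent samples: SE of the difference = √(SE₁² + SE₂²) = √(0.0003225616 + 0.0002996361) = 0.02494.
z* for 99% confidence is 2.576, so the margin of error is 2.576 × 0.02494 = 0.06425.
Point estimate p̂₁ − p̂₂ = 0.5252 − 0.7103 = -0.1851.
-0.1851 ± 0.06425 → (-0.24935, -0.12085).
The interval (-0.24935, -0.12085) does not contain 0, so the difference is significant.

significant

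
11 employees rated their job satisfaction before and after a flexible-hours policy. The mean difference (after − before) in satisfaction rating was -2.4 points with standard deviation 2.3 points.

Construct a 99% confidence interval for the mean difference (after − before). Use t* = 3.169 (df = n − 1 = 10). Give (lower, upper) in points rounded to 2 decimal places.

(-4.60, -0.20)

This is a matched-pairs design, so SE = s_d/√n = 2.3/√11 = 0.6935.
Margin = 3.169 × 0.6935 = 2.1977; the interval is -2.4 ± 2.1977 = (-4.60, -0.20).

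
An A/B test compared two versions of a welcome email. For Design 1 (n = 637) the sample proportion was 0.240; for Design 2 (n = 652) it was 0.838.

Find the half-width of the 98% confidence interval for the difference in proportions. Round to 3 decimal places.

0.052

The two standard errors are √(0.2400×0.7600/637) = 0.01692 and √(0.8380×0.1620/652) = 0.01443.
Because the samples are independent, SE_diff = √(0.01692² + 0.01443²) = 0.02224.
Using z* = 2.326 for 98%, ME = 2.326 × 0.02224 = 0.05173.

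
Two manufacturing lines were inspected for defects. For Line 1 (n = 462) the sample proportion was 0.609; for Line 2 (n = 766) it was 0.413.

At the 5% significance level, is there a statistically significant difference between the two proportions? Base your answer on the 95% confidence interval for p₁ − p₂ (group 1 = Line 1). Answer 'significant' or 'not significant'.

Each SE is √(p̂(1−p̂)/n): √(0.6090·0.3910/462) = 0.02270 and √(0.4130·0.5870/766) = 0.01779.
SE(p̂₁ − p̂₂) = √(SE₁² + SE₂²) = √(0.00051529 + 0.0003164841) = 0.02884, since the two samples are independent.
At 95% confidence z* = 1.960; margin = 1.960 × 0.02884 = 0.05653.
The difference is 0.6090 − 0.4130 = 0.1960, so the interval is 0.1960 ± 0.05653 = (0.13947, 0.25253).
The interval (0.13947, 0.25253) does not contain 0, so the difference is significant.

significant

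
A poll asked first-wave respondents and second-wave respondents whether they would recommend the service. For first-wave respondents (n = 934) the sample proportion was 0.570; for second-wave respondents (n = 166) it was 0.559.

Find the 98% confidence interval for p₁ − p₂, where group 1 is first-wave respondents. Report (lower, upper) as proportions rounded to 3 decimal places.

Each SE is √(p̂(1−p̂)/n): √(0.5700·0.4300/934) = 0.01620 and √(0.5590·0.4410/166) = 0.03854.
SE(p̂₁ − p̂₂) = √(SE₁² + SE₂²) = √(0.00026244 + 0.0014853316) = 0.04181, since the two samples are independent.
At 98% confidence z* = 2.326; margin = 2.326 × 0.04181 = 0.09725.
The difference is 0.5700 − 0.5590 = 0.0110, so the interval is 0.0110 ± 0.09725 = (-0.086, 0.108).

(-0.086, 0.108)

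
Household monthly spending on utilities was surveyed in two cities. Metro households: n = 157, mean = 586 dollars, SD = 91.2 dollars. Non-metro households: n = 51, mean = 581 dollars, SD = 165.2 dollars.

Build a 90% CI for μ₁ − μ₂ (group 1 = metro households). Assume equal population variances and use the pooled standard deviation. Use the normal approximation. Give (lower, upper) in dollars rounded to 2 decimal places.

Pooled variance s_p² = [156·91.2² + 50·165.2²] / (157+51−2) = 12922.6827, so s_p = 113.6780.
SE_diff = s_p·√(1/n₁ + 1/n₂) = 113.6780·√(1/157 + 1/51) = 18.3220.
z* = 1.645; margin = 1.645 × 18.3220 = 30.1397.
Difference = 586 − 581 = 5.0000.
5.0000 ± 30.1397 → (-25.14, 35.14).

(-25.14, 35.14)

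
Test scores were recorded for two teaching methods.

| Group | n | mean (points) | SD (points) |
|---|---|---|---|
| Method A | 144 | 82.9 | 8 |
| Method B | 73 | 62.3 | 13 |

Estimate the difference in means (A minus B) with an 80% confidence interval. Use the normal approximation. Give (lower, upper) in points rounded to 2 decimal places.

Per-group SEs: s₁/√n₁ = 8/√144 = 0.6667, s₂/√n₂ = 13/√73 = 1.5215.
Unpooled SE of the difference: √(0.44448889 + 2.31496225) = 1.6612.
Margin of error = z* · SE = 1.282 × 1.6612 = 2.1297.
x̄₁ − x̄₂ = 82.9 − 62.3 = 20.6000.
CI: 20.6000 ± 2.1297 = (18.47, 22.73).

(18.47, 22.73)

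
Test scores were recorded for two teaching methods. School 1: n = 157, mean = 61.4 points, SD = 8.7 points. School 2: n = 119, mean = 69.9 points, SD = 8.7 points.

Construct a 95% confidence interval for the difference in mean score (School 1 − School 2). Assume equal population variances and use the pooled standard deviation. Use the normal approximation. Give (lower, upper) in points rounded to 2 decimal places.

(-10.57, -6.43)

s_p = √[((n₁−1)s₁² + (n₂−1)s₂²)/(n₁+n₂−2)] = √[(156·8.7² + 118·8.7²)/274] = 8.7000.
SE = 8.7000·√(1/157 + 1/119) = 1.0574.
With z* = 1.960, margin = 1.960 × 1.0574 = 2.0725.
x̄₁ − x̄₂ = 61.4 − 69.9 = -8.5000; interval -8.5000 ± 2.0725 = (-10.57, -6.43).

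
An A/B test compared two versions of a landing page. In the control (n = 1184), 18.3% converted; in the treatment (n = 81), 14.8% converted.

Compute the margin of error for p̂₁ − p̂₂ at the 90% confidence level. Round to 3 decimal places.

The two standard errors are √(0.1830×0.8170/1184) = 0.01124 and √(0.1480×0.8520/81) = 0.03946.
Because the samples are independent, SE_diff = √(0.01124² + 0.03946²) = 0.04103.
Using z* = 1.645 for 90%, ME = 1.645 × 0.04103 = 0.06749.

0.067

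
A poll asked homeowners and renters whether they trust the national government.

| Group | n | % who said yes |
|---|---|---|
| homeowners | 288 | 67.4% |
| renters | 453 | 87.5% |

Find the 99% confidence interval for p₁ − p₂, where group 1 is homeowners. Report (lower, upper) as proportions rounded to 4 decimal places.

Each SE is √(p̂(1−p̂)/n): √(0.6740·0.3260/288) = 0.02762 and √(0.8750·0.1250/453) = 0.01554.
SE(p̂₁ − p̂₂) = √(SE₁² + SE₂²) = √(0.0007628644 + 0.0002414916) = 0.03169, since the two samples are independent.
At 99% confidence z* = 2.576; margin = 2.576 × 0.03169 = 0.08163.
The difference is 0.6740 − 0.8750 = -0.2010, so the interval is -0.2010 ± 0.08163 = (-0.2826, -0.1194).

(-0.2826, -0.1194)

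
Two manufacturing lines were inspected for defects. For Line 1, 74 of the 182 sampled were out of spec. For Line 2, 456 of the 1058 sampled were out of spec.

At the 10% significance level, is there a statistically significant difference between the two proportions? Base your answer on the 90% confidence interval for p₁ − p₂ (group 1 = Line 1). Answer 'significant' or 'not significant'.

First, p̂₁ = 74/182 = 0.4066; p̂₂ = 456/1058 = 0.4310.
The two standard errors are √(0.4066×0.5934/182) = 0.03641 and √(0.4310×0.5690/1058) = 0.01522.
Because the samples are independent, SE_diff = √(0.03641² + 0.01522²) = 0.03946.
Using z* = 1.645 for 90%, ME = 1.645 × 0.03946 = 0.06491.
p̂₁ − p̂₂ = -0.0244; interval -0.0244 ± 0.06491 gives (-0.08931, 0.04051).
The interval (-0.08931, 0.04051) contains 0, so the difference is not significant.

not significant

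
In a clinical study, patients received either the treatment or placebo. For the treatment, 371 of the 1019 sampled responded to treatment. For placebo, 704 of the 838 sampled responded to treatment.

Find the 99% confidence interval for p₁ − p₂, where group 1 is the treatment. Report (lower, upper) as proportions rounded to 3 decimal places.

p̂₁ = 371/1019 = 0.3641 and p̂₂ = 704/838 = 0.8401.
SE₁ = √(p̂₁(1−p̂₁)/n₁) = √(0.3641·0.6359/1019) = 0.01507; SE₂ = √(0.8401·0.1599/838) = 0.01266.
Independent samples: SE of the difference = √(SE₁² + SE₂²) = √(0.0002271049 + 0.0001602756) = 0.01968.
z* for 99% confidence is 2.576, so the margin of error is 2.576 × 0.01968 = 0.05070.
Point estimate p̂₁ − p̂₂ = 0.3641 − 0.8401 = -0.4760.
-0.4760 ± 0.05070 → (-0.527, -0.425).

(-0.527, -0.425)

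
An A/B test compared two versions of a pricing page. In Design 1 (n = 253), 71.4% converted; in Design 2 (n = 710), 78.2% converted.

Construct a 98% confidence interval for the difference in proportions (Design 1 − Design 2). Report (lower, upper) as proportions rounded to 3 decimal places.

(-0.143, 0.007)

Each SE is √(p̂(1−p̂)/n): √(0.7140·0.2860/253) = 0.02841 and √(0.7820·0.2180/710) = 0.01550.
SE(p̂₁ − p̂₂) = √(SE₁² + SE₂²) = √(0.0008071281 + 0.00024025) = 0.03236, since the two samples are independent.
At 98% confidence z* = 2.326; margin = 2.326 × 0.03236 = 0.07527.
The difference is 0.7140 − 0.7820 = -0.0680, so the interval is -0.0680 ± 0.07527 = (-0.143, 0.007).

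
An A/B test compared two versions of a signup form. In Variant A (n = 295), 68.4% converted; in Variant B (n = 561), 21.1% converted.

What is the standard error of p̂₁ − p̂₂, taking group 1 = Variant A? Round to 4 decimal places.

Each SE is √(p̂(1−p̂)/n): √(0.6840·0.3160/295) = 0.02707 and √(0.2110·0.7890/561) = 0.01723.
SE(p̂₁ − p̂₂) = √(SE₁² + SE₂²) = √(0.0007327849 + 0.0002968729) = 0.03209, since the two samples are independent.

0.0321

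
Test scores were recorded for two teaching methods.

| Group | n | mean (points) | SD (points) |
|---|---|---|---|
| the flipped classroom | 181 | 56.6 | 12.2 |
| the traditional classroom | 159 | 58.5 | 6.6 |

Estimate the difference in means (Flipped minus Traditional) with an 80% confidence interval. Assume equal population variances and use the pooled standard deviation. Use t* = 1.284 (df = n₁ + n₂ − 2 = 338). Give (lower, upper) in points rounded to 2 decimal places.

(-3.29, -0.51)

Pooled variance s_p² = [180·12.2² + 158·6.6²] / (181+159−2) = 99.6263, so s_p = 9.9813.
SE_diff = s_p·√(1/n₁ + 1/n₂) = 9.9813·√(1/181 + 1/159) = 1.0849.
t* = 1.284; margin = 1.284 × 1.0849 = 1.3930.
Difference = 56.6 − 58.5 = -1.9000.
-1.9000 ± 1.3930 → (-3.29, -0.51).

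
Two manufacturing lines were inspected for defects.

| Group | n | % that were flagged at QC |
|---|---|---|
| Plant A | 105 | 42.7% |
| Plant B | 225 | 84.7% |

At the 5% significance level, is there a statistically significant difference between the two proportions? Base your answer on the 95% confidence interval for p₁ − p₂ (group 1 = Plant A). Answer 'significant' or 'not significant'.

The two standard errors are √(0.4270×0.5730/105) = 0.04827 and √(0.8470×0.1530/225) = 0.02400.
Because the samples are independent, SE_diff = √(0.04827² + 0.02400²) = 0.05391.
Using z* = 1.960 for 95%, ME = 1.960 × 0.05391 = 0.10566.
p̂₁ − p̂₂ = -0.4200; interval -0.4200 ± 0.10566 gives (-0.52566, -0.31434).
The interval (-0.52566, -0.31434) does not contain 0, so the difference is significant.

significant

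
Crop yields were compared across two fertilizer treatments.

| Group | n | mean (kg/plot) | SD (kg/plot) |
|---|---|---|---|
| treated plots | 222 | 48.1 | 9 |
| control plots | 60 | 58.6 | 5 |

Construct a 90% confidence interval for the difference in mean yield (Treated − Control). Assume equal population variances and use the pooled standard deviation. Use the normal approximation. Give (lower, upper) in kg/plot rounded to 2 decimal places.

Pooled variance s_p² = [221·9² + 59·5²] / (222+60−2) = 69.2000, so s_p = 8.3187.
SE_diff = s_p·√(1/n₁ + 1/n₂) = 8.3187·√(1/222 + 1/60) = 1.2104.
z* = 1.645; margin = 1.645 × 1.2104 = 1.9911.
Difference = 48.1 − 58.6 = -10.5000.
-10.5000 ± 1.9911 → (-12.49, -8.51).

(-12.49, -8.51)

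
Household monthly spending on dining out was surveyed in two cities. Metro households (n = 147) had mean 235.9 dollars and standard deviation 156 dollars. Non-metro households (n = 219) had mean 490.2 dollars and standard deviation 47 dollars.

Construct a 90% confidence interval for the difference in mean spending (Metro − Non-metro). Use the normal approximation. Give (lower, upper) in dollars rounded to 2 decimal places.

(-276.10, -232.50)

Per-group SEs: s₁/√n₁ = 156/√147 = 12.8667, s₂/√n₂ = 47/√219 = 3.1760.
Unpooled SE of the difference: √(165.55196889 + 10.086976) = 13.2529.
Margin of error = z* · SE = 1.645 × 13.2529 = 21.8010.
x̄₁ − x̄₂ = 235.9 − 490.2 = -254.3000.
CI: -254.3000 ± 21.8010 = (-276.10, -232.50).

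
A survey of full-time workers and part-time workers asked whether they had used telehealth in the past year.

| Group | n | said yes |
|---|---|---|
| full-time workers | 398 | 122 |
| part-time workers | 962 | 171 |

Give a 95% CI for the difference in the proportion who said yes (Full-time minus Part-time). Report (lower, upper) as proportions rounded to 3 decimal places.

(0.077, 0.180)

First, p̂₁ = 122/398 = 0.3065; p̂₂ = 171/962 = 0.1778.
The two standard errors are √(0.3065×0.6935/398) = 0.02311 and √(0.1778×0.8222/962) = 0.01233.
Because the samples are independent, SE_diff = √(0.02311² + 0.01233²) = 0.02619.
Using z* = 1.960 for 95%, ME = 1.960 × 0.02619 = 0.05133.
p̂₁ − p̂₂ = 0.1287; interval 0.1287 ± 0.05133 gives (0.077, 0.180).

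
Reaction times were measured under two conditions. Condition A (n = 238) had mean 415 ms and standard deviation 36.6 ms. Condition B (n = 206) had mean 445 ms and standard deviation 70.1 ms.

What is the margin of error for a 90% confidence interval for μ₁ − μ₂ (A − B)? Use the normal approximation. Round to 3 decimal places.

Standard errors of each mean: 36.6/√238 = 2.3724 and 70.1/√206 = 4.8841.
SE(x̄₁ − x̄₂) = √(2.3724² + 4.8841²) = 5.4298 for independent samples with unequal variances.
With z* = 1.645, the margin is 1.645 × 5.4298 = 8.9320.

8.932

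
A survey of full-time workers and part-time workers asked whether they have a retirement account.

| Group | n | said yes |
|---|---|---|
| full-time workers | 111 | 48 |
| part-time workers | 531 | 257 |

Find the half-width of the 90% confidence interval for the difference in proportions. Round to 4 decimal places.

0.0852

First, p̂₁ = 48/111 = 0.4324; p̂₂ = 257/531 = 0.4840.
The two standard errors are √(0.4324×0.5676/111) = 0.04702 and √(0.4840×0.5160/531) = 0.02169.
Because the samples are independent, SE_diff = √(0.04702² + 0.02169²) = 0.05178.
Using z* = 1.645 for 90%, ME = 1.645 × 0.05178 = 0.08518.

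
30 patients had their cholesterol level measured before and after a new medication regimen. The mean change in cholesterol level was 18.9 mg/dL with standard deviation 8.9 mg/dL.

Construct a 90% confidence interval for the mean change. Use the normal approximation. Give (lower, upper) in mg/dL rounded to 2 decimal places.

(16.23, 21.57)

This is a matched-pairs design, so SE = s_d/√n = 8.9/√30 = 1.6249.
Margin = 1.645 × 1.6249 = 2.6730; the interval is 18.9 ± 2.6730 = (16.23, 21.57).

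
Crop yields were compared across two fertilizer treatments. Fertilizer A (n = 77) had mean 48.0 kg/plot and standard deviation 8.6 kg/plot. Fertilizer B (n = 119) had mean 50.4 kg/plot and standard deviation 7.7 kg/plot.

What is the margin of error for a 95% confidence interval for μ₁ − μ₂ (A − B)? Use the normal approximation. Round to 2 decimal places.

2.37

SE₁ = s₁/√n₁ = 8.6/√77 = 0.9801; SE₂ = 7.7/√119 = 0.7059.
Independent samples, unequal variances: SE_diff = √(SE₁² + SE₂²) = √(0.96059601 + 0.49829481) = 1.2078.
z* = 1.960, so margin of error = 1.960 × 1.2078 = 2.3673.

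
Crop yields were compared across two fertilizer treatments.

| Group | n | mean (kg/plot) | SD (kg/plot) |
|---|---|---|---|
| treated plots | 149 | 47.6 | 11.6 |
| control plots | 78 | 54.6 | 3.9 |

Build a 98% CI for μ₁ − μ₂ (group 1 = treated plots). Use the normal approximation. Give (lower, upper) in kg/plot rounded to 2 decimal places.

Standard errors of each mean: 11.6/√149 = 0.9503 and 3.9/√78 = 0.4416.
SE(x̄₁ − x̄₂) = √(0.9503² + 0.4416²) = 1.0479 for independent samples with unequal variances.
With z* = 2.326, the margin is 2.326 × 1.0479 = 2.4374.
x̄₁ − x̄₂ = 47.6 − 54.6 = -7.0000; the interval is -7.0000 ± 2.4374 = (-9.44, -4.56).

(-9.44, -4.56)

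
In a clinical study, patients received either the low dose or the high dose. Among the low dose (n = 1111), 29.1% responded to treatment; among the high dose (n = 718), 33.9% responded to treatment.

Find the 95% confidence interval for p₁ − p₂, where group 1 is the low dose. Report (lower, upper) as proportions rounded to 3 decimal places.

SE₁ = √(p̂₁(1−p̂₁)/n₁) = √(0.2910·0.7090/1111) = 0.01363; SE₂ = √(0.3390·0.6610/718) = 0.01767.
Independent samples: SE of the difference = √(SE₁² + SE₂²) = √(0.0001857769 + 0.0003122289) = 0.02232.
z* for 95% confidence is 1.960, so the margin of error is 1.960 × 0.02232 = 0.04375.
Point estimate p̂₁ − p̂₂ = 0.2910 − 0.3390 = -0.0480.
-0.0480 ± 0.04375 → (-0.092, -0.004).

(-0.092, -0.004)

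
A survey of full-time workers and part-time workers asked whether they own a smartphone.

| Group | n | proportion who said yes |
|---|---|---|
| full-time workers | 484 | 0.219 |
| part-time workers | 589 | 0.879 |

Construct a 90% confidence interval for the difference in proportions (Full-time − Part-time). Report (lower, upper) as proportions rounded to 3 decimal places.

(-0.698, -0.622)

The two standard errors are √(0.2190×0.7810/484) = 0.01880 and √(0.8790×0.1210/589) = 0.01344.
Because the samples are independent, SE_diff = √(0.01880² + 0.01344²) = 0.02311.
Using z* = 1.645 for 90%, ME = 1.645 × 0.02311 = 0.03802.
p̂₁ − p̂₂ = -0.6600; interval -0.6600 ± 0.03802 gives (-0.698, -0.622).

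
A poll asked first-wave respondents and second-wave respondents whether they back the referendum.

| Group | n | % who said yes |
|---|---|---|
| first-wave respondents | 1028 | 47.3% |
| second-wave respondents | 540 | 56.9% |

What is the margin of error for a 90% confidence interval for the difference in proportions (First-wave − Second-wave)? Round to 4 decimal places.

0.0434

Each SE is √(p̂(1−p̂)/n): √(0.4730·0.5270/1028) = 0.01557 and √(0.5690·0.4310/540) = 0.02131.
SE(p̂₁ − p̂₂) = √(SE₁² + SE₂²) = √(0.0002424249 + 0.0004541161) = 0.02639, since the two samples are independent.
At 90% confidence z* = 1.645; margin = 1.645 × 0.02639 = 0.04341.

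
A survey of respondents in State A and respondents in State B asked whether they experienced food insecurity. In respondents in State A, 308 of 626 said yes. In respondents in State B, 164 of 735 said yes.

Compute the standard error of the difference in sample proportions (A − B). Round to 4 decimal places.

0.0252

Sample proportions: 308/626 = 0.4920, 164/735 = 0.2231.
Each SE is √(p̂(1−p̂)/n): √(0.4920·0.5080/626) = 0.01998 and √(0.2231·0.7769/735) = 0.01536.
SE(p̂₁ − p̂₂) = √(SE₁² + SE₂²) = √(0.0003992004 + 0.0002359296) = 0.02520, since the two samples are independent.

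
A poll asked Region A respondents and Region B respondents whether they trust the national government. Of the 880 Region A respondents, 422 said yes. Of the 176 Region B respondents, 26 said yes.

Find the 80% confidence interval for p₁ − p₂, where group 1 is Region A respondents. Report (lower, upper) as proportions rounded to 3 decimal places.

(0.291, 0.372)

Sample proportions: 422/880 = 0.4795, 26/176 = 0.1477.
Each SE is √(p̂(1−p̂)/n): √(0.4795·0.5205/880) = 0.01684 and √(0.1477·0.8523/176) = 0.02674.
SE(p̂₁ − p̂₂) = √(SE₁² + SE₂²) = √(0.0002835856 + 0.0007150276) = 0.03160, since the two samples are independent.
At 80% confidence z* = 1.282; margin = 1.282 × 0.03160 = 0.04051.
The difference is 0.4795 − 0.1477 = 0.3318, so the interval is 0.3318 ± 0.04051 = (0.291, 0.372).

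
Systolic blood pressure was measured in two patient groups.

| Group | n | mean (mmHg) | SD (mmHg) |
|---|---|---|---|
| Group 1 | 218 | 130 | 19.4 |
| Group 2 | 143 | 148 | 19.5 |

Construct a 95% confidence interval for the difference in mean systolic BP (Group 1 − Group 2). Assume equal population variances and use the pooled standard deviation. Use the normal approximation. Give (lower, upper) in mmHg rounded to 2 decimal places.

(-22.10, -13.90)

s_p = √[((n₁−1)s₁² + (n₂−1)s₂²)/(n₁+n₂−2)] = √[(217·19.4² + 142·19.5²)/359] = 19.4396.
SE = 19.4396·√(1/218 + 1/143) = 2.0919.
With z* = 1.960, margin = 1.960 × 2.0919 = 4.1001.
x̄₁ − x̄₂ = 130 − 148 = -18.0000; interval -18.0000 ± 4.1001 = (-22.10, -13.90).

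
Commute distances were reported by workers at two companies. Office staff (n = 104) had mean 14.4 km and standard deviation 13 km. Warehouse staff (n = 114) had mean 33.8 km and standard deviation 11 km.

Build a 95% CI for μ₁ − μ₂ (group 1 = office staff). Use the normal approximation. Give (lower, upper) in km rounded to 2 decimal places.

(-22.61, -16.19)

SE₁ = s₁/√n₁ = 13/√104 = 1.2748; SE₂ = 11/√114 = 1.0302.
Independent samples, unequal variances: SE_diff = √(SE₁² + SE₂²) = √(1.62511504 + 1.06131204) = 1.6390.
z* = 1.960, so margin of error = 1.960 × 1.6390 = 3.2124.
Difference in means = 14.4 − 33.8 = -19.4000.
-19.4000 ± 3.2124 → (-22.61, -16.19).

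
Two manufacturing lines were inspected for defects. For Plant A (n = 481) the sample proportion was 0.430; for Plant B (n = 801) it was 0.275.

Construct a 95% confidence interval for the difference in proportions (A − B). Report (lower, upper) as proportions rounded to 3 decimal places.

Each SE is √(p̂(1−p̂)/n): √(0.4300·0.5700/481) = 0.02257 and √(0.2750·0.7250/801) = 0.01578.
SE(p̂₁ − p̂₂) = √(SE₁² + SE₂²) = √(0.0005094049 + 0.0002490084) = 0.02754, since the two samples are independent.
At 95% confidence z* = 1.960; margin = 1.960 × 0.02754 = 0.05398.
The difference is 0.4300 − 0.2750 = 0.1550, so the interval is 0.1550 ± 0.05398 = (0.101, 0.209).

(0.101, 0.209)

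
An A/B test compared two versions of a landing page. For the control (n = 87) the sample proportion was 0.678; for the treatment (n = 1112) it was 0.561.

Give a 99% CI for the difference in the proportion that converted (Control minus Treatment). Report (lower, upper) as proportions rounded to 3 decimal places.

(-0.018, 0.252)

SE₁ = √(p̂₁(1−p̂₁)/n₁) = √(0.6780·0.3220/87) = 0.05009; SE₂ = √(0.5610·0.4390/1112) = 0.01488.
Independent samples: SE of the difference = √(SE₁² + SE₂²) = √(0.0025090081 + 0.0002214144) = 0.05225.
z* for 99% confidence is 2.576, so the margin of error is 2.576 × 0.05225 = 0.13460.
Point estimate p̂₁ − p̂₂ = 0.6780 − 0.5610 = 0.1170.
0.1170 ± 0.13460 → (-0.018, 0.252).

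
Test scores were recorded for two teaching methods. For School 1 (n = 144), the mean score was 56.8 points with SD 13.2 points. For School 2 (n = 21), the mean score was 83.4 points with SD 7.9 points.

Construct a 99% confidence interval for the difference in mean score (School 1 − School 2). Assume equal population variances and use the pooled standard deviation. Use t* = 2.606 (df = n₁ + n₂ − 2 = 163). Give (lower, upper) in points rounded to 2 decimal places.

s_p = √[((n₁−1)s₁² + (n₂−1)s₂²)/(n₁+n₂−2)] = √[(143·13.2² + 20·7.9²)/163] = 12.6696.
SE = 12.6696·√(1/144 + 1/21) = 2.9595.
With t* = 2.606, margin = 2.606 × 2.9595 = 7.7125.
x̄₁ − x̄₂ = 56.8 − 83.4 = -26.6000; interval -26.6000 ± 7.7125 = (-34.31, -18.89).

(-34.31, -18.89)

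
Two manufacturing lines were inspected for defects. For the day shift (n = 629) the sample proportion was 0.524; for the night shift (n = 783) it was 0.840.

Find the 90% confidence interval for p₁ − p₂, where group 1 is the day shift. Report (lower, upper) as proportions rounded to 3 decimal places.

SE₁ = √(p̂₁(1−p̂₁)/n₁) = √(0.5240·0.4760/629) = 0.01991; SE₂ = √(0.8400·0.1600/783) = 0.01310.
Independent samples: SE of the difference = √(SE₁² + SE₂²) = √(0.0003964081 + 0.00017161) = 0.02383.
z* for 90% confidence is 1.645, so the margin of error is 1.645 × 0.02383 = 0.03920.
Point estimate p̂₁ − p̂₂ = 0.5240 − 0.8400 = -0.3160.
-0.3160 ± 0.03920 → (-0.355, -0.277).

(-0.355, -0.277)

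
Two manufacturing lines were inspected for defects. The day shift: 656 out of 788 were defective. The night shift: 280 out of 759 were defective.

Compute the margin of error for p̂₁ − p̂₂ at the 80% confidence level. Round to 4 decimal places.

0.0282

Sample proportions: 656/788 = 0.8325, 280/759 = 0.3689.
Each SE is √(p̂(1−p̂)/n): √(0.8325·0.1675/788) = 0.01330 and √(0.3689·0.6311/759) = 0.01751.
SE(p̂₁ − p̂₂) = √(SE₁² + SE₂²) = √(0.00017689 + 0.0003066001) = 0.02199, since the two samples are independent.
At 80% confidence z* = 1.282; margin = 1.282 × 0.02199 = 0.02819.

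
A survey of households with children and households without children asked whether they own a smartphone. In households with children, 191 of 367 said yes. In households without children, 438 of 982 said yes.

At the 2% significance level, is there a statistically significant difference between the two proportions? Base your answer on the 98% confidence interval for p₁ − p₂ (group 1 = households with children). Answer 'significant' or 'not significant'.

significant

p̂₁ = 191/367 = 0.5204 and p̂₂ = 438/982 = 0.4460.
SE₁ = √(p̂₁(1−p̂₁)/n₁) = √(0.5204·0.4796/367) = 0.02608; SE₂ = √(0.4460·0.5540/982) = 0.01586.
Independent samples: SE of the difference = √(SE₁² + SE₂²) = √(0.0006801664 + 0.0002515396) = 0.03052.
z* for 98% confidence is 2.326, so the margin of error is 2.326 × 0.03052 = 0.07099.
Point estimate p̂₁ − p̂₂ = 0.5204 − 0.4460 = 0.0744.
0.0744 ± 0.07099 → (0.00341, 0.14539).
The interval (0.00341, 0.14539) does not contain 0, so the difference is significant.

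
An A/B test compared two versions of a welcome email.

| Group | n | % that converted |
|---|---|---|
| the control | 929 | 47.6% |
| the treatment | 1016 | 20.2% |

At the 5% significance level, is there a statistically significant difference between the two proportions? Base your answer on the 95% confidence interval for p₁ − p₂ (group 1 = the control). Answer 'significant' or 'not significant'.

significant

Each SE is √(p̂(1−p̂)/n): √(0.4760·0.5240/929) = 0.01639 and √(0.2020·0.7980/1016) = 0.01260.
SE(p̂₁ − p̂₂) = √(SE₁² + SE₂²) = √(0.0002686321 + 0.00015876) = 0.02067, since the two samples are independent.
At 95% confidence z* = 1.960; margin = 1.960 × 0.02067 = 0.04051.
The difference is 0.4760 − 0.2020 = 0.2740, so the interval is 0.2740 ± 0.04051 = (0.23349, 0.31451).
The interval (0.23349, 0.31451) does not contain 0, so the difference is significant.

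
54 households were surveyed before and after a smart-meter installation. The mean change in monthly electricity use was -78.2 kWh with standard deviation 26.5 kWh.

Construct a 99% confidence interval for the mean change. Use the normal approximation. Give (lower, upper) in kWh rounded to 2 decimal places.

(-87.49, -68.91)

This is a matched-pairs design, so SE = s_d/√n = 26.5/√54 = 3.6062.
Margin = 2.576 × 3.6062 = 9.2896; the interval is -78.2 ± 9.2896 = (-87.49, -68.91).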